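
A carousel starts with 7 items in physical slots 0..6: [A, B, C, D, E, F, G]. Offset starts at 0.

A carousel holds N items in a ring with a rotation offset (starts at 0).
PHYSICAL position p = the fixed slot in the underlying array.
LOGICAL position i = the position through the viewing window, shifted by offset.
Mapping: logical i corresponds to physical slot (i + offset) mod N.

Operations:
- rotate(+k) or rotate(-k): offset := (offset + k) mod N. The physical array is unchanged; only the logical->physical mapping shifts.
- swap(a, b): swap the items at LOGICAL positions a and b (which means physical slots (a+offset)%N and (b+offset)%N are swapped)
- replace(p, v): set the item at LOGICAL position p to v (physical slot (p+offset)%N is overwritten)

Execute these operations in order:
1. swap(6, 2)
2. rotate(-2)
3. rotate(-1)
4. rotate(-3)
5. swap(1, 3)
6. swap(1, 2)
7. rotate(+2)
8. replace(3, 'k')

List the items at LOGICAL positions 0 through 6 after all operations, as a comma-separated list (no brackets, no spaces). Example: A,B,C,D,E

Answer: E,G,F,k,A,B,D

Derivation:
After op 1 (swap(6, 2)): offset=0, physical=[A,B,G,D,E,F,C], logical=[A,B,G,D,E,F,C]
After op 2 (rotate(-2)): offset=5, physical=[A,B,G,D,E,F,C], logical=[F,C,A,B,G,D,E]
After op 3 (rotate(-1)): offset=4, physical=[A,B,G,D,E,F,C], logical=[E,F,C,A,B,G,D]
After op 4 (rotate(-3)): offset=1, physical=[A,B,G,D,E,F,C], logical=[B,G,D,E,F,C,A]
After op 5 (swap(1, 3)): offset=1, physical=[A,B,E,D,G,F,C], logical=[B,E,D,G,F,C,A]
After op 6 (swap(1, 2)): offset=1, physical=[A,B,D,E,G,F,C], logical=[B,D,E,G,F,C,A]
After op 7 (rotate(+2)): offset=3, physical=[A,B,D,E,G,F,C], logical=[E,G,F,C,A,B,D]
After op 8 (replace(3, 'k')): offset=3, physical=[A,B,D,E,G,F,k], logical=[E,G,F,k,A,B,D]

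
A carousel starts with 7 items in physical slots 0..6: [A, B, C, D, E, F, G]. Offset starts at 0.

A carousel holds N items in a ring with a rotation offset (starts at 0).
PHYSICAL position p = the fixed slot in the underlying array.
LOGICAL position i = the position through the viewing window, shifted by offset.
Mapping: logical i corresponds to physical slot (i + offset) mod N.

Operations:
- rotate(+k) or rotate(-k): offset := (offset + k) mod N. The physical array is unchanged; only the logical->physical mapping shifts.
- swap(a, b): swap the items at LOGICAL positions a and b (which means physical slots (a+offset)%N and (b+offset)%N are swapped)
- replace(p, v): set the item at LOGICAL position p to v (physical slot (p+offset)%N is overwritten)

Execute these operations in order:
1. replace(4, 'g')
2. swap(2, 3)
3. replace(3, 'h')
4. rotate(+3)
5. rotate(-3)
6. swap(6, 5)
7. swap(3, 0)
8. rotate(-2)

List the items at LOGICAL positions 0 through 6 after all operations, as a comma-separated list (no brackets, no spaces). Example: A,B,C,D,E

Answer: G,F,h,B,D,A,g

Derivation:
After op 1 (replace(4, 'g')): offset=0, physical=[A,B,C,D,g,F,G], logical=[A,B,C,D,g,F,G]
After op 2 (swap(2, 3)): offset=0, physical=[A,B,D,C,g,F,G], logical=[A,B,D,C,g,F,G]
After op 3 (replace(3, 'h')): offset=0, physical=[A,B,D,h,g,F,G], logical=[A,B,D,h,g,F,G]
After op 4 (rotate(+3)): offset=3, physical=[A,B,D,h,g,F,G], logical=[h,g,F,G,A,B,D]
After op 5 (rotate(-3)): offset=0, physical=[A,B,D,h,g,F,G], logical=[A,B,D,h,g,F,G]
After op 6 (swap(6, 5)): offset=0, physical=[A,B,D,h,g,G,F], logical=[A,B,D,h,g,G,F]
After op 7 (swap(3, 0)): offset=0, physical=[h,B,D,A,g,G,F], logical=[h,B,D,A,g,G,F]
After op 8 (rotate(-2)): offset=5, physical=[h,B,D,A,g,G,F], logical=[G,F,h,B,D,A,g]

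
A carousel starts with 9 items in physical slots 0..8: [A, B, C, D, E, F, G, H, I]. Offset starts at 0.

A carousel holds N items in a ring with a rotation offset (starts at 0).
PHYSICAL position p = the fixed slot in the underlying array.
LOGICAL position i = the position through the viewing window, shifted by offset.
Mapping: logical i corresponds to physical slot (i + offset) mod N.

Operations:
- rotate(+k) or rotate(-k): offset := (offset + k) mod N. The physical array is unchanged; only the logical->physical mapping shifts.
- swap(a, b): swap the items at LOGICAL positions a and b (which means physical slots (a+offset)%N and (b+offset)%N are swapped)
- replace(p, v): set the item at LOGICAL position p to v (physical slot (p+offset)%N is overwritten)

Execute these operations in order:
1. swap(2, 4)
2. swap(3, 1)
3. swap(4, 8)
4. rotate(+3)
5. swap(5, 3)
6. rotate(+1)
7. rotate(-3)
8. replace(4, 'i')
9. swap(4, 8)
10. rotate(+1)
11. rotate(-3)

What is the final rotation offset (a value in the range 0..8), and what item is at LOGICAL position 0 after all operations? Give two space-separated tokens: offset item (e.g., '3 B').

After op 1 (swap(2, 4)): offset=0, physical=[A,B,E,D,C,F,G,H,I], logical=[A,B,E,D,C,F,G,H,I]
After op 2 (swap(3, 1)): offset=0, physical=[A,D,E,B,C,F,G,H,I], logical=[A,D,E,B,C,F,G,H,I]
After op 3 (swap(4, 8)): offset=0, physical=[A,D,E,B,I,F,G,H,C], logical=[A,D,E,B,I,F,G,H,C]
After op 4 (rotate(+3)): offset=3, physical=[A,D,E,B,I,F,G,H,C], logical=[B,I,F,G,H,C,A,D,E]
After op 5 (swap(5, 3)): offset=3, physical=[A,D,E,B,I,F,C,H,G], logical=[B,I,F,C,H,G,A,D,E]
After op 6 (rotate(+1)): offset=4, physical=[A,D,E,B,I,F,C,H,G], logical=[I,F,C,H,G,A,D,E,B]
After op 7 (rotate(-3)): offset=1, physical=[A,D,E,B,I,F,C,H,G], logical=[D,E,B,I,F,C,H,G,A]
After op 8 (replace(4, 'i')): offset=1, physical=[A,D,E,B,I,i,C,H,G], logical=[D,E,B,I,i,C,H,G,A]
After op 9 (swap(4, 8)): offset=1, physical=[i,D,E,B,I,A,C,H,G], logical=[D,E,B,I,A,C,H,G,i]
After op 10 (rotate(+1)): offset=2, physical=[i,D,E,B,I,A,C,H,G], logical=[E,B,I,A,C,H,G,i,D]
After op 11 (rotate(-3)): offset=8, physical=[i,D,E,B,I,A,C,H,G], logical=[G,i,D,E,B,I,A,C,H]

Answer: 8 G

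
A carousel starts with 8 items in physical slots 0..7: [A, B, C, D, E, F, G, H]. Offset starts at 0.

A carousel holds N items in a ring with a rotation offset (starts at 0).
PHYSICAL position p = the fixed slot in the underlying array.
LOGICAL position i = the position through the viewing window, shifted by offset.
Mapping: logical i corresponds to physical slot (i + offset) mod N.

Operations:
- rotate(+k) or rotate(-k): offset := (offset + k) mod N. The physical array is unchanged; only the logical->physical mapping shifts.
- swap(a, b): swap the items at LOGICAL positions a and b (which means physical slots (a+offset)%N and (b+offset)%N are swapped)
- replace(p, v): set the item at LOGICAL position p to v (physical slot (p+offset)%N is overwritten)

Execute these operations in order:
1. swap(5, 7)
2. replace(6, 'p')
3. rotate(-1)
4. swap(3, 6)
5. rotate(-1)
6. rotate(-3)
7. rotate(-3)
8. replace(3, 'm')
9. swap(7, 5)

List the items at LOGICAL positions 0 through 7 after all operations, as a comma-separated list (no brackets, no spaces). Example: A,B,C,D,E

Answer: A,B,H,m,E,F,p,C

Derivation:
After op 1 (swap(5, 7)): offset=0, physical=[A,B,C,D,E,H,G,F], logical=[A,B,C,D,E,H,G,F]
After op 2 (replace(6, 'p')): offset=0, physical=[A,B,C,D,E,H,p,F], logical=[A,B,C,D,E,H,p,F]
After op 3 (rotate(-1)): offset=7, physical=[A,B,C,D,E,H,p,F], logical=[F,A,B,C,D,E,H,p]
After op 4 (swap(3, 6)): offset=7, physical=[A,B,H,D,E,C,p,F], logical=[F,A,B,H,D,E,C,p]
After op 5 (rotate(-1)): offset=6, physical=[A,B,H,D,E,C,p,F], logical=[p,F,A,B,H,D,E,C]
After op 6 (rotate(-3)): offset=3, physical=[A,B,H,D,E,C,p,F], logical=[D,E,C,p,F,A,B,H]
After op 7 (rotate(-3)): offset=0, physical=[A,B,H,D,E,C,p,F], logical=[A,B,H,D,E,C,p,F]
After op 8 (replace(3, 'm')): offset=0, physical=[A,B,H,m,E,C,p,F], logical=[A,B,H,m,E,C,p,F]
After op 9 (swap(7, 5)): offset=0, physical=[A,B,H,m,E,F,p,C], logical=[A,B,H,m,E,F,p,C]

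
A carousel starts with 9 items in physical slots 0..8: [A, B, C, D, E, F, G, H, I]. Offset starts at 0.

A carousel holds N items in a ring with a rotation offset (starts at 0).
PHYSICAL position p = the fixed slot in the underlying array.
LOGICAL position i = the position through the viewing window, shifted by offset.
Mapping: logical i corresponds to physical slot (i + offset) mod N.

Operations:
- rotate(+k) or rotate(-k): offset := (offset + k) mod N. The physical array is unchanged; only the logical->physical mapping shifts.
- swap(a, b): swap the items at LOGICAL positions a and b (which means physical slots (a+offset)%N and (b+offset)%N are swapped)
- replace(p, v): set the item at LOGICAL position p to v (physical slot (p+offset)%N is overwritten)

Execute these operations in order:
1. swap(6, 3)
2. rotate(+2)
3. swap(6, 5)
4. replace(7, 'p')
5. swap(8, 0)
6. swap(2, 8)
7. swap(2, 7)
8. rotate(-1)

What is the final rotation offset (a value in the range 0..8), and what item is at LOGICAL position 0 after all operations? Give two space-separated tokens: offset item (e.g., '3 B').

Answer: 1 E

Derivation:
After op 1 (swap(6, 3)): offset=0, physical=[A,B,C,G,E,F,D,H,I], logical=[A,B,C,G,E,F,D,H,I]
After op 2 (rotate(+2)): offset=2, physical=[A,B,C,G,E,F,D,H,I], logical=[C,G,E,F,D,H,I,A,B]
After op 3 (swap(6, 5)): offset=2, physical=[A,B,C,G,E,F,D,I,H], logical=[C,G,E,F,D,I,H,A,B]
After op 4 (replace(7, 'p')): offset=2, physical=[p,B,C,G,E,F,D,I,H], logical=[C,G,E,F,D,I,H,p,B]
After op 5 (swap(8, 0)): offset=2, physical=[p,C,B,G,E,F,D,I,H], logical=[B,G,E,F,D,I,H,p,C]
After op 6 (swap(2, 8)): offset=2, physical=[p,E,B,G,C,F,D,I,H], logical=[B,G,C,F,D,I,H,p,E]
After op 7 (swap(2, 7)): offset=2, physical=[C,E,B,G,p,F,D,I,H], logical=[B,G,p,F,D,I,H,C,E]
After op 8 (rotate(-1)): offset=1, physical=[C,E,B,G,p,F,D,I,H], logical=[E,B,G,p,F,D,I,H,C]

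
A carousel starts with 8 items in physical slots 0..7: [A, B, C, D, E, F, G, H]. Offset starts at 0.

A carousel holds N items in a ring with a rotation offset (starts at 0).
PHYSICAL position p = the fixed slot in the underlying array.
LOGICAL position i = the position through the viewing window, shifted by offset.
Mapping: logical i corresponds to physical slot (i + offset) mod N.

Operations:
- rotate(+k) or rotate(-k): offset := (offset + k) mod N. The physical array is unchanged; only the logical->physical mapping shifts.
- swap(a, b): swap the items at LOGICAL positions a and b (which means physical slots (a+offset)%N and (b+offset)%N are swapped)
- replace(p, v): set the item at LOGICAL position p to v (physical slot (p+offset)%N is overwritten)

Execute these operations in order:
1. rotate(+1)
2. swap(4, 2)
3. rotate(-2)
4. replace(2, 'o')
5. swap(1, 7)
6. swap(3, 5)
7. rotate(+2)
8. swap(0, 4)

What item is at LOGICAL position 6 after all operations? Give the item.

Answer: H

Derivation:
After op 1 (rotate(+1)): offset=1, physical=[A,B,C,D,E,F,G,H], logical=[B,C,D,E,F,G,H,A]
After op 2 (swap(4, 2)): offset=1, physical=[A,B,C,F,E,D,G,H], logical=[B,C,F,E,D,G,H,A]
After op 3 (rotate(-2)): offset=7, physical=[A,B,C,F,E,D,G,H], logical=[H,A,B,C,F,E,D,G]
After op 4 (replace(2, 'o')): offset=7, physical=[A,o,C,F,E,D,G,H], logical=[H,A,o,C,F,E,D,G]
After op 5 (swap(1, 7)): offset=7, physical=[G,o,C,F,E,D,A,H], logical=[H,G,o,C,F,E,D,A]
After op 6 (swap(3, 5)): offset=7, physical=[G,o,E,F,C,D,A,H], logical=[H,G,o,E,F,C,D,A]
After op 7 (rotate(+2)): offset=1, physical=[G,o,E,F,C,D,A,H], logical=[o,E,F,C,D,A,H,G]
After op 8 (swap(0, 4)): offset=1, physical=[G,D,E,F,C,o,A,H], logical=[D,E,F,C,o,A,H,G]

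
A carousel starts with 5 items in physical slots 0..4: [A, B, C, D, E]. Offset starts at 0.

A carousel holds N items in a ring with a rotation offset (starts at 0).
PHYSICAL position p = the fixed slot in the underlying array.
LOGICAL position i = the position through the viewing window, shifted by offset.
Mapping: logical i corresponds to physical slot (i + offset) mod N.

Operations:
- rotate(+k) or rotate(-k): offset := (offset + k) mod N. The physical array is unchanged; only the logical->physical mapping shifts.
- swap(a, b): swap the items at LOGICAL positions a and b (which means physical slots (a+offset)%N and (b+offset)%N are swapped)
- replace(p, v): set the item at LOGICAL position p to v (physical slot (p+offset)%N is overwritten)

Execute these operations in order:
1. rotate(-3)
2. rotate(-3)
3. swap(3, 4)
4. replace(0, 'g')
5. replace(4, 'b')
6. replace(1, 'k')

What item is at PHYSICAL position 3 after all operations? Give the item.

After op 1 (rotate(-3)): offset=2, physical=[A,B,C,D,E], logical=[C,D,E,A,B]
After op 2 (rotate(-3)): offset=4, physical=[A,B,C,D,E], logical=[E,A,B,C,D]
After op 3 (swap(3, 4)): offset=4, physical=[A,B,D,C,E], logical=[E,A,B,D,C]
After op 4 (replace(0, 'g')): offset=4, physical=[A,B,D,C,g], logical=[g,A,B,D,C]
After op 5 (replace(4, 'b')): offset=4, physical=[A,B,D,b,g], logical=[g,A,B,D,b]
After op 6 (replace(1, 'k')): offset=4, physical=[k,B,D,b,g], logical=[g,k,B,D,b]

Answer: b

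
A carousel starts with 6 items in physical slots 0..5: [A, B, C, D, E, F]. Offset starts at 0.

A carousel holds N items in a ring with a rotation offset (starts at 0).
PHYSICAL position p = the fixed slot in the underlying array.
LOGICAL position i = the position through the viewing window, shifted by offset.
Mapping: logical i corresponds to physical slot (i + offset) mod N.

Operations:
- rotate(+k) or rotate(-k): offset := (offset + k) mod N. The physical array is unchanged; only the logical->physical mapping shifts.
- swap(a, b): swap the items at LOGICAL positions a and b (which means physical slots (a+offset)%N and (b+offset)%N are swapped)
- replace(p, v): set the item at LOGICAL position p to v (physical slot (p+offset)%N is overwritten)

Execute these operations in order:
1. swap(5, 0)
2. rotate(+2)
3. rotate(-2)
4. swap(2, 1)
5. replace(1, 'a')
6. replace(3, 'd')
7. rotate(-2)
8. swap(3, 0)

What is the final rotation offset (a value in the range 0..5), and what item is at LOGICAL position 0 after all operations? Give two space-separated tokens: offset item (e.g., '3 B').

Answer: 4 a

Derivation:
After op 1 (swap(5, 0)): offset=0, physical=[F,B,C,D,E,A], logical=[F,B,C,D,E,A]
After op 2 (rotate(+2)): offset=2, physical=[F,B,C,D,E,A], logical=[C,D,E,A,F,B]
After op 3 (rotate(-2)): offset=0, physical=[F,B,C,D,E,A], logical=[F,B,C,D,E,A]
After op 4 (swap(2, 1)): offset=0, physical=[F,C,B,D,E,A], logical=[F,C,B,D,E,A]
After op 5 (replace(1, 'a')): offset=0, physical=[F,a,B,D,E,A], logical=[F,a,B,D,E,A]
After op 6 (replace(3, 'd')): offset=0, physical=[F,a,B,d,E,A], logical=[F,a,B,d,E,A]
After op 7 (rotate(-2)): offset=4, physical=[F,a,B,d,E,A], logical=[E,A,F,a,B,d]
After op 8 (swap(3, 0)): offset=4, physical=[F,E,B,d,a,A], logical=[a,A,F,E,B,d]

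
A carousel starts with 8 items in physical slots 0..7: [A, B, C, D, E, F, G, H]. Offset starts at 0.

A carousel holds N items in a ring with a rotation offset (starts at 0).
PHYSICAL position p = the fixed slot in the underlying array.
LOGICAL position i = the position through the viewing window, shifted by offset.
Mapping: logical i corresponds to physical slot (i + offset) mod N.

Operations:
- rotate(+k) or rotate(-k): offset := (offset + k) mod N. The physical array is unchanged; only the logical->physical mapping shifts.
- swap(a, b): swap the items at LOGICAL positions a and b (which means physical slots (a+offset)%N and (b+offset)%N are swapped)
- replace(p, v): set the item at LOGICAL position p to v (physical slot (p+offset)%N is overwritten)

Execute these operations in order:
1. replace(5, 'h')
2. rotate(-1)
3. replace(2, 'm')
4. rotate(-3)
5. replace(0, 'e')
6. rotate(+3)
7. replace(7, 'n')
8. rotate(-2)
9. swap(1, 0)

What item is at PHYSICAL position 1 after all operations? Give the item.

Answer: m

Derivation:
After op 1 (replace(5, 'h')): offset=0, physical=[A,B,C,D,E,h,G,H], logical=[A,B,C,D,E,h,G,H]
After op 2 (rotate(-1)): offset=7, physical=[A,B,C,D,E,h,G,H], logical=[H,A,B,C,D,E,h,G]
After op 3 (replace(2, 'm')): offset=7, physical=[A,m,C,D,E,h,G,H], logical=[H,A,m,C,D,E,h,G]
After op 4 (rotate(-3)): offset=4, physical=[A,m,C,D,E,h,G,H], logical=[E,h,G,H,A,m,C,D]
After op 5 (replace(0, 'e')): offset=4, physical=[A,m,C,D,e,h,G,H], logical=[e,h,G,H,A,m,C,D]
After op 6 (rotate(+3)): offset=7, physical=[A,m,C,D,e,h,G,H], logical=[H,A,m,C,D,e,h,G]
After op 7 (replace(7, 'n')): offset=7, physical=[A,m,C,D,e,h,n,H], logical=[H,A,m,C,D,e,h,n]
After op 8 (rotate(-2)): offset=5, physical=[A,m,C,D,e,h,n,H], logical=[h,n,H,A,m,C,D,e]
After op 9 (swap(1, 0)): offset=5, physical=[A,m,C,D,e,n,h,H], logical=[n,h,H,A,m,C,D,e]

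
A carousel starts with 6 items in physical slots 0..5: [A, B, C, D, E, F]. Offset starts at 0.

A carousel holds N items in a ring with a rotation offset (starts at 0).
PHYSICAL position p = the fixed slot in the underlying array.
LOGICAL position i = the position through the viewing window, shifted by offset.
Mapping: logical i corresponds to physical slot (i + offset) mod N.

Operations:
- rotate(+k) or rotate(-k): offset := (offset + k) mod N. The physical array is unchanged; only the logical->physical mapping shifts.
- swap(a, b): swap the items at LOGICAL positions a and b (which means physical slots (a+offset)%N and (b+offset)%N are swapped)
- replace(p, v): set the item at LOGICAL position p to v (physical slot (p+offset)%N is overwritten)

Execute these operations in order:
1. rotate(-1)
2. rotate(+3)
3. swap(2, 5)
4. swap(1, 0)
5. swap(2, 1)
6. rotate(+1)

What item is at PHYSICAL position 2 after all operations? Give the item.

Answer: D

Derivation:
After op 1 (rotate(-1)): offset=5, physical=[A,B,C,D,E,F], logical=[F,A,B,C,D,E]
After op 2 (rotate(+3)): offset=2, physical=[A,B,C,D,E,F], logical=[C,D,E,F,A,B]
After op 3 (swap(2, 5)): offset=2, physical=[A,E,C,D,B,F], logical=[C,D,B,F,A,E]
After op 4 (swap(1, 0)): offset=2, physical=[A,E,D,C,B,F], logical=[D,C,B,F,A,E]
After op 5 (swap(2, 1)): offset=2, physical=[A,E,D,B,C,F], logical=[D,B,C,F,A,E]
After op 6 (rotate(+1)): offset=3, physical=[A,E,D,B,C,F], logical=[B,C,F,A,E,D]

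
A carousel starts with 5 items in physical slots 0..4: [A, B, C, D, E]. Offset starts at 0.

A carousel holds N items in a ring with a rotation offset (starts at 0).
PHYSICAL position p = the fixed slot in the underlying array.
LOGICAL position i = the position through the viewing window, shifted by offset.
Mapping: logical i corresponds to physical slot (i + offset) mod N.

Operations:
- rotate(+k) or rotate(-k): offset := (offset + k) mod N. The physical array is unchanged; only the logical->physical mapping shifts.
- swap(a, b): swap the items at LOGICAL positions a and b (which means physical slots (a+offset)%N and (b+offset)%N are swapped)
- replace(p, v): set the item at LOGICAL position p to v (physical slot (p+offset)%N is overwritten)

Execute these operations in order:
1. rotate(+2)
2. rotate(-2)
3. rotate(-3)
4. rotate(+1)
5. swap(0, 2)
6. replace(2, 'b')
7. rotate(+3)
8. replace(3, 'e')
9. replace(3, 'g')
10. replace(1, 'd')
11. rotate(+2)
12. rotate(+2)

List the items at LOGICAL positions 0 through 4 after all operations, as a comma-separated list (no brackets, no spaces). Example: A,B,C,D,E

Answer: b,B,d,A,g

Derivation:
After op 1 (rotate(+2)): offset=2, physical=[A,B,C,D,E], logical=[C,D,E,A,B]
After op 2 (rotate(-2)): offset=0, physical=[A,B,C,D,E], logical=[A,B,C,D,E]
After op 3 (rotate(-3)): offset=2, physical=[A,B,C,D,E], logical=[C,D,E,A,B]
After op 4 (rotate(+1)): offset=3, physical=[A,B,C,D,E], logical=[D,E,A,B,C]
After op 5 (swap(0, 2)): offset=3, physical=[D,B,C,A,E], logical=[A,E,D,B,C]
After op 6 (replace(2, 'b')): offset=3, physical=[b,B,C,A,E], logical=[A,E,b,B,C]
After op 7 (rotate(+3)): offset=1, physical=[b,B,C,A,E], logical=[B,C,A,E,b]
After op 8 (replace(3, 'e')): offset=1, physical=[b,B,C,A,e], logical=[B,C,A,e,b]
After op 9 (replace(3, 'g')): offset=1, physical=[b,B,C,A,g], logical=[B,C,A,g,b]
After op 10 (replace(1, 'd')): offset=1, physical=[b,B,d,A,g], logical=[B,d,A,g,b]
After op 11 (rotate(+2)): offset=3, physical=[b,B,d,A,g], logical=[A,g,b,B,d]
After op 12 (rotate(+2)): offset=0, physical=[b,B,d,A,g], logical=[b,B,d,A,g]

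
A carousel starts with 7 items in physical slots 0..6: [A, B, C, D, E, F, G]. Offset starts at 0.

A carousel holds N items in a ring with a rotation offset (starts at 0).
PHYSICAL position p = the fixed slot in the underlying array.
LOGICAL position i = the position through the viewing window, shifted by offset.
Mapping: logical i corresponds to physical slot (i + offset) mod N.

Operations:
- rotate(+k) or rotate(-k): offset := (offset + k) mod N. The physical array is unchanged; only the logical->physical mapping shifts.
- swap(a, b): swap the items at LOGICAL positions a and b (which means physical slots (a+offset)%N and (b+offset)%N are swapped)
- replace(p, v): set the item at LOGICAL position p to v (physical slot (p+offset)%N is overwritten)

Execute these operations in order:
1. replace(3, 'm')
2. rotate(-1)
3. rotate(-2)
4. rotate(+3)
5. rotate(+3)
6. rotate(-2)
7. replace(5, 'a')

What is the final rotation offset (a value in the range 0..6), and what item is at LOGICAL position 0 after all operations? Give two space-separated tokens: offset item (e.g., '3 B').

After op 1 (replace(3, 'm')): offset=0, physical=[A,B,C,m,E,F,G], logical=[A,B,C,m,E,F,G]
After op 2 (rotate(-1)): offset=6, physical=[A,B,C,m,E,F,G], logical=[G,A,B,C,m,E,F]
After op 3 (rotate(-2)): offset=4, physical=[A,B,C,m,E,F,G], logical=[E,F,G,A,B,C,m]
After op 4 (rotate(+3)): offset=0, physical=[A,B,C,m,E,F,G], logical=[A,B,C,m,E,F,G]
After op 5 (rotate(+3)): offset=3, physical=[A,B,C,m,E,F,G], logical=[m,E,F,G,A,B,C]
After op 6 (rotate(-2)): offset=1, physical=[A,B,C,m,E,F,G], logical=[B,C,m,E,F,G,A]
After op 7 (replace(5, 'a')): offset=1, physical=[A,B,C,m,E,F,a], logical=[B,C,m,E,F,a,A]

Answer: 1 B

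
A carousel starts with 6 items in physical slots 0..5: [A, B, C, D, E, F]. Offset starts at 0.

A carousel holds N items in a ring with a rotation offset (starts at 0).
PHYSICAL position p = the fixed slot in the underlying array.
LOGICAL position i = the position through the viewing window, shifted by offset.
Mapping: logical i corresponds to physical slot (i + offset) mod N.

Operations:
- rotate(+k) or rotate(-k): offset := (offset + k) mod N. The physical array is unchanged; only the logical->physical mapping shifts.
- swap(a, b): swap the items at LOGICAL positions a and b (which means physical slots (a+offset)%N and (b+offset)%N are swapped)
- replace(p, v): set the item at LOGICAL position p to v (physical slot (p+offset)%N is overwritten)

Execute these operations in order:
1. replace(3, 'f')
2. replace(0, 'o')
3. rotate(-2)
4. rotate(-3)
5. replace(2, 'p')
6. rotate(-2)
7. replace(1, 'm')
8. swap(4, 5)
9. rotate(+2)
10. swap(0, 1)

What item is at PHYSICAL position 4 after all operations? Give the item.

After op 1 (replace(3, 'f')): offset=0, physical=[A,B,C,f,E,F], logical=[A,B,C,f,E,F]
After op 2 (replace(0, 'o')): offset=0, physical=[o,B,C,f,E,F], logical=[o,B,C,f,E,F]
After op 3 (rotate(-2)): offset=4, physical=[o,B,C,f,E,F], logical=[E,F,o,B,C,f]
After op 4 (rotate(-3)): offset=1, physical=[o,B,C,f,E,F], logical=[B,C,f,E,F,o]
After op 5 (replace(2, 'p')): offset=1, physical=[o,B,C,p,E,F], logical=[B,C,p,E,F,o]
After op 6 (rotate(-2)): offset=5, physical=[o,B,C,p,E,F], logical=[F,o,B,C,p,E]
After op 7 (replace(1, 'm')): offset=5, physical=[m,B,C,p,E,F], logical=[F,m,B,C,p,E]
After op 8 (swap(4, 5)): offset=5, physical=[m,B,C,E,p,F], logical=[F,m,B,C,E,p]
After op 9 (rotate(+2)): offset=1, physical=[m,B,C,E,p,F], logical=[B,C,E,p,F,m]
After op 10 (swap(0, 1)): offset=1, physical=[m,C,B,E,p,F], logical=[C,B,E,p,F,m]

Answer: p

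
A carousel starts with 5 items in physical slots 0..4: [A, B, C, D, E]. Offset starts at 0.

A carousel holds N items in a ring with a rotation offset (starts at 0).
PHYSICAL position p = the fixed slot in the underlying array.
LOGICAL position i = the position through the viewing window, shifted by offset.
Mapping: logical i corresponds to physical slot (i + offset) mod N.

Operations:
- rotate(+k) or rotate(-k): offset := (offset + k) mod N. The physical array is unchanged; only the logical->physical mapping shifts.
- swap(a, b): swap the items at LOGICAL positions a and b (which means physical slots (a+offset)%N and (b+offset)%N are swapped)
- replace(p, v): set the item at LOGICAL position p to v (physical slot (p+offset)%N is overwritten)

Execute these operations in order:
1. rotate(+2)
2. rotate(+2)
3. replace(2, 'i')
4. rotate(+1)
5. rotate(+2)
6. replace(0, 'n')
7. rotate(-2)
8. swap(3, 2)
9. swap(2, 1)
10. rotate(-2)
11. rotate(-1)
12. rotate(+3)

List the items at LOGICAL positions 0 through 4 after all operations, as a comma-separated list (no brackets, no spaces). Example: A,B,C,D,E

Answer: A,D,i,n,E

Derivation:
After op 1 (rotate(+2)): offset=2, physical=[A,B,C,D,E], logical=[C,D,E,A,B]
After op 2 (rotate(+2)): offset=4, physical=[A,B,C,D,E], logical=[E,A,B,C,D]
After op 3 (replace(2, 'i')): offset=4, physical=[A,i,C,D,E], logical=[E,A,i,C,D]
After op 4 (rotate(+1)): offset=0, physical=[A,i,C,D,E], logical=[A,i,C,D,E]
After op 5 (rotate(+2)): offset=2, physical=[A,i,C,D,E], logical=[C,D,E,A,i]
After op 6 (replace(0, 'n')): offset=2, physical=[A,i,n,D,E], logical=[n,D,E,A,i]
After op 7 (rotate(-2)): offset=0, physical=[A,i,n,D,E], logical=[A,i,n,D,E]
After op 8 (swap(3, 2)): offset=0, physical=[A,i,D,n,E], logical=[A,i,D,n,E]
After op 9 (swap(2, 1)): offset=0, physical=[A,D,i,n,E], logical=[A,D,i,n,E]
After op 10 (rotate(-2)): offset=3, physical=[A,D,i,n,E], logical=[n,E,A,D,i]
After op 11 (rotate(-1)): offset=2, physical=[A,D,i,n,E], logical=[i,n,E,A,D]
After op 12 (rotate(+3)): offset=0, physical=[A,D,i,n,E], logical=[A,D,i,n,E]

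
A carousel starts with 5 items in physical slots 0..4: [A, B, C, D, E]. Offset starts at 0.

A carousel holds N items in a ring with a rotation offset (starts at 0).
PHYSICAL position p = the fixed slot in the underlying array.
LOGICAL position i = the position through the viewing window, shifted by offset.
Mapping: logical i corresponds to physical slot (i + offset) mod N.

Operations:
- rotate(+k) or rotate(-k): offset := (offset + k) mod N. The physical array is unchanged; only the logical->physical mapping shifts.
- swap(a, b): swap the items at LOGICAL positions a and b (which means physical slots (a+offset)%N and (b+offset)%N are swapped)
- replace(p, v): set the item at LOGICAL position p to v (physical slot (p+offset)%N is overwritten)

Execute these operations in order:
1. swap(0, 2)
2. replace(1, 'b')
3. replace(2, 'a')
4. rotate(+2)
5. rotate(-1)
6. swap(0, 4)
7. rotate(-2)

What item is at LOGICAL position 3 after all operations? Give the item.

Answer: a

Derivation:
After op 1 (swap(0, 2)): offset=0, physical=[C,B,A,D,E], logical=[C,B,A,D,E]
After op 2 (replace(1, 'b')): offset=0, physical=[C,b,A,D,E], logical=[C,b,A,D,E]
After op 3 (replace(2, 'a')): offset=0, physical=[C,b,a,D,E], logical=[C,b,a,D,E]
After op 4 (rotate(+2)): offset=2, physical=[C,b,a,D,E], logical=[a,D,E,C,b]
After op 5 (rotate(-1)): offset=1, physical=[C,b,a,D,E], logical=[b,a,D,E,C]
After op 6 (swap(0, 4)): offset=1, physical=[b,C,a,D,E], logical=[C,a,D,E,b]
After op 7 (rotate(-2)): offset=4, physical=[b,C,a,D,E], logical=[E,b,C,a,D]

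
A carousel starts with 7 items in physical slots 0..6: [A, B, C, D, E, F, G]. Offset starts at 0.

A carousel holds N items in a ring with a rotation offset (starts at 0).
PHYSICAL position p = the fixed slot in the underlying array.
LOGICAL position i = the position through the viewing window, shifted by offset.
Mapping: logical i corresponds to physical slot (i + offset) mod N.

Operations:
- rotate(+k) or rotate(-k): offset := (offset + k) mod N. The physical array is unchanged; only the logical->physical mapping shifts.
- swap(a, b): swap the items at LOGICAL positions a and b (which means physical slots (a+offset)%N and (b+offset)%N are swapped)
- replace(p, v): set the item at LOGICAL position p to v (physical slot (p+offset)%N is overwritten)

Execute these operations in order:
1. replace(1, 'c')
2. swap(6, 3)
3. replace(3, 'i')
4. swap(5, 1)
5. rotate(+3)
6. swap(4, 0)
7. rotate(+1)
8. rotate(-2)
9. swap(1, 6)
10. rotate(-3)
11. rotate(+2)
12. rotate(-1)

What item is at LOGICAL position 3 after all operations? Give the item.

After op 1 (replace(1, 'c')): offset=0, physical=[A,c,C,D,E,F,G], logical=[A,c,C,D,E,F,G]
After op 2 (swap(6, 3)): offset=0, physical=[A,c,C,G,E,F,D], logical=[A,c,C,G,E,F,D]
After op 3 (replace(3, 'i')): offset=0, physical=[A,c,C,i,E,F,D], logical=[A,c,C,i,E,F,D]
After op 4 (swap(5, 1)): offset=0, physical=[A,F,C,i,E,c,D], logical=[A,F,C,i,E,c,D]
After op 5 (rotate(+3)): offset=3, physical=[A,F,C,i,E,c,D], logical=[i,E,c,D,A,F,C]
After op 6 (swap(4, 0)): offset=3, physical=[i,F,C,A,E,c,D], logical=[A,E,c,D,i,F,C]
After op 7 (rotate(+1)): offset=4, physical=[i,F,C,A,E,c,D], logical=[E,c,D,i,F,C,A]
After op 8 (rotate(-2)): offset=2, physical=[i,F,C,A,E,c,D], logical=[C,A,E,c,D,i,F]
After op 9 (swap(1, 6)): offset=2, physical=[i,A,C,F,E,c,D], logical=[C,F,E,c,D,i,A]
After op 10 (rotate(-3)): offset=6, physical=[i,A,C,F,E,c,D], logical=[D,i,A,C,F,E,c]
After op 11 (rotate(+2)): offset=1, physical=[i,A,C,F,E,c,D], logical=[A,C,F,E,c,D,i]
After op 12 (rotate(-1)): offset=0, physical=[i,A,C,F,E,c,D], logical=[i,A,C,F,E,c,D]

Answer: F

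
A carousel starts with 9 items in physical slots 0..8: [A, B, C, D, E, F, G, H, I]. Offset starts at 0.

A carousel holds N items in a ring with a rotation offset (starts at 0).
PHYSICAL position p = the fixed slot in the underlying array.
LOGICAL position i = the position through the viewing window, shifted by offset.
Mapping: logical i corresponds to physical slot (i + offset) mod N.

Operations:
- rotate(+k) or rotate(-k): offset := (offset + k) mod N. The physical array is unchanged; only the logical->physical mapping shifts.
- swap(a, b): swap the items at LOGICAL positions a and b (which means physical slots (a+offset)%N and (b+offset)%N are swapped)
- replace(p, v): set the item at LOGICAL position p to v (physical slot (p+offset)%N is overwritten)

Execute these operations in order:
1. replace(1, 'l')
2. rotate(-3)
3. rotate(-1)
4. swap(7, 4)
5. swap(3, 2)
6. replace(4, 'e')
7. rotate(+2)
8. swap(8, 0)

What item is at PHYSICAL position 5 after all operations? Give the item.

After op 1 (replace(1, 'l')): offset=0, physical=[A,l,C,D,E,F,G,H,I], logical=[A,l,C,D,E,F,G,H,I]
After op 2 (rotate(-3)): offset=6, physical=[A,l,C,D,E,F,G,H,I], logical=[G,H,I,A,l,C,D,E,F]
After op 3 (rotate(-1)): offset=5, physical=[A,l,C,D,E,F,G,H,I], logical=[F,G,H,I,A,l,C,D,E]
After op 4 (swap(7, 4)): offset=5, physical=[D,l,C,A,E,F,G,H,I], logical=[F,G,H,I,D,l,C,A,E]
After op 5 (swap(3, 2)): offset=5, physical=[D,l,C,A,E,F,G,I,H], logical=[F,G,I,H,D,l,C,A,E]
After op 6 (replace(4, 'e')): offset=5, physical=[e,l,C,A,E,F,G,I,H], logical=[F,G,I,H,e,l,C,A,E]
After op 7 (rotate(+2)): offset=7, physical=[e,l,C,A,E,F,G,I,H], logical=[I,H,e,l,C,A,E,F,G]
After op 8 (swap(8, 0)): offset=7, physical=[e,l,C,A,E,F,I,G,H], logical=[G,H,e,l,C,A,E,F,I]

Answer: F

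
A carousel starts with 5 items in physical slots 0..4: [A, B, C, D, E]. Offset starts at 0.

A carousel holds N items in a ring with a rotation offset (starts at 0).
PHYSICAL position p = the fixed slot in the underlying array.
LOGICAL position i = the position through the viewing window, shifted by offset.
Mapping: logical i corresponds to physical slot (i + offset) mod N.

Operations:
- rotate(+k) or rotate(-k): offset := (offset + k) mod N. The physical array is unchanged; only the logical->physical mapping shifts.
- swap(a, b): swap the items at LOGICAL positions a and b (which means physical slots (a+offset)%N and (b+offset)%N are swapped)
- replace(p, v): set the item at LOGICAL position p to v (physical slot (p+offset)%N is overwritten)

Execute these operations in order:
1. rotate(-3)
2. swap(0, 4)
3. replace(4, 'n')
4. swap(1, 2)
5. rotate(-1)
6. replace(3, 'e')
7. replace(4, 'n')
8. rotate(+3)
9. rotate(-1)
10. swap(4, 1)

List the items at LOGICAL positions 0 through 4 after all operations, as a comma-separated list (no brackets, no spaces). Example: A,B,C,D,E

After op 1 (rotate(-3)): offset=2, physical=[A,B,C,D,E], logical=[C,D,E,A,B]
After op 2 (swap(0, 4)): offset=2, physical=[A,C,B,D,E], logical=[B,D,E,A,C]
After op 3 (replace(4, 'n')): offset=2, physical=[A,n,B,D,E], logical=[B,D,E,A,n]
After op 4 (swap(1, 2)): offset=2, physical=[A,n,B,E,D], logical=[B,E,D,A,n]
After op 5 (rotate(-1)): offset=1, physical=[A,n,B,E,D], logical=[n,B,E,D,A]
After op 6 (replace(3, 'e')): offset=1, physical=[A,n,B,E,e], logical=[n,B,E,e,A]
After op 7 (replace(4, 'n')): offset=1, physical=[n,n,B,E,e], logical=[n,B,E,e,n]
After op 8 (rotate(+3)): offset=4, physical=[n,n,B,E,e], logical=[e,n,n,B,E]
After op 9 (rotate(-1)): offset=3, physical=[n,n,B,E,e], logical=[E,e,n,n,B]
After op 10 (swap(4, 1)): offset=3, physical=[n,n,e,E,B], logical=[E,B,n,n,e]

Answer: E,B,n,n,e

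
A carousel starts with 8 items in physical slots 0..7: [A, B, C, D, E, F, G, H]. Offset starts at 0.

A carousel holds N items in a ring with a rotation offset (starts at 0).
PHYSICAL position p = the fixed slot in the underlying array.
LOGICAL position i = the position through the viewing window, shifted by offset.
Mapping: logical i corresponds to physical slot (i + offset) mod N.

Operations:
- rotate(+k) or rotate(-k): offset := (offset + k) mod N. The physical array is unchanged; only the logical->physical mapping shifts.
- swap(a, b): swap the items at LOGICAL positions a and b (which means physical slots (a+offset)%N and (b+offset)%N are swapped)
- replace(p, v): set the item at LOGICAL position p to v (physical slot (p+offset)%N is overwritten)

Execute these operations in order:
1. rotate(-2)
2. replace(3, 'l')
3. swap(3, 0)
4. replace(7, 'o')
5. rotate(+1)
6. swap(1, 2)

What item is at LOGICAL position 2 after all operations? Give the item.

After op 1 (rotate(-2)): offset=6, physical=[A,B,C,D,E,F,G,H], logical=[G,H,A,B,C,D,E,F]
After op 2 (replace(3, 'l')): offset=6, physical=[A,l,C,D,E,F,G,H], logical=[G,H,A,l,C,D,E,F]
After op 3 (swap(3, 0)): offset=6, physical=[A,G,C,D,E,F,l,H], logical=[l,H,A,G,C,D,E,F]
After op 4 (replace(7, 'o')): offset=6, physical=[A,G,C,D,E,o,l,H], logical=[l,H,A,G,C,D,E,o]
After op 5 (rotate(+1)): offset=7, physical=[A,G,C,D,E,o,l,H], logical=[H,A,G,C,D,E,o,l]
After op 6 (swap(1, 2)): offset=7, physical=[G,A,C,D,E,o,l,H], logical=[H,G,A,C,D,E,o,l]

Answer: A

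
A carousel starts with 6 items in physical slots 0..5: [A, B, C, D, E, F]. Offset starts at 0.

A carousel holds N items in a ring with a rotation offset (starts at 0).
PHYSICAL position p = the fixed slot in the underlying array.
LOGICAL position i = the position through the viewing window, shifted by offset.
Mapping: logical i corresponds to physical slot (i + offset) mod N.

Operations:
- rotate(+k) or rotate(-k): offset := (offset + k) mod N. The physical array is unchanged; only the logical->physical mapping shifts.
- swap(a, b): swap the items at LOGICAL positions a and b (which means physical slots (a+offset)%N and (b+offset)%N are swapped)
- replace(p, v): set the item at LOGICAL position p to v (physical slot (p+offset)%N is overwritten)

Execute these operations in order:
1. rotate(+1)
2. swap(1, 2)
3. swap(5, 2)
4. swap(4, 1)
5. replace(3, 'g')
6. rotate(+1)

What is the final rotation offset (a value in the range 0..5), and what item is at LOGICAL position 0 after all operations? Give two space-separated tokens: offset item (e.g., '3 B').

Answer: 2 F

Derivation:
After op 1 (rotate(+1)): offset=1, physical=[A,B,C,D,E,F], logical=[B,C,D,E,F,A]
After op 2 (swap(1, 2)): offset=1, physical=[A,B,D,C,E,F], logical=[B,D,C,E,F,A]
After op 3 (swap(5, 2)): offset=1, physical=[C,B,D,A,E,F], logical=[B,D,A,E,F,C]
After op 4 (swap(4, 1)): offset=1, physical=[C,B,F,A,E,D], logical=[B,F,A,E,D,C]
After op 5 (replace(3, 'g')): offset=1, physical=[C,B,F,A,g,D], logical=[B,F,A,g,D,C]
After op 6 (rotate(+1)): offset=2, physical=[C,B,F,A,g,D], logical=[F,A,g,D,C,B]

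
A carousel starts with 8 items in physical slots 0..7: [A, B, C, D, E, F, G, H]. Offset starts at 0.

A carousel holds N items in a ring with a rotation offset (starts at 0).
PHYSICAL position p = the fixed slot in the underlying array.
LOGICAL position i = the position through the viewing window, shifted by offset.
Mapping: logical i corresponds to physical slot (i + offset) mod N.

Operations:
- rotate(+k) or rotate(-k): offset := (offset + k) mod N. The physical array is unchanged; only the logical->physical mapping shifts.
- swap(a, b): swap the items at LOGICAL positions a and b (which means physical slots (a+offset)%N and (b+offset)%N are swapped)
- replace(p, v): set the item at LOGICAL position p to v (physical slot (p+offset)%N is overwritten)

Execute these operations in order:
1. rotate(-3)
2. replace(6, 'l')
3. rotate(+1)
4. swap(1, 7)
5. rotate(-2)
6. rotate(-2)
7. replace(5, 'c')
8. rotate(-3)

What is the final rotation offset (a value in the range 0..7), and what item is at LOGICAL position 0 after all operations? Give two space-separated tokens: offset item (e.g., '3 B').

Answer: 7 c

Derivation:
After op 1 (rotate(-3)): offset=5, physical=[A,B,C,D,E,F,G,H], logical=[F,G,H,A,B,C,D,E]
After op 2 (replace(6, 'l')): offset=5, physical=[A,B,C,l,E,F,G,H], logical=[F,G,H,A,B,C,l,E]
After op 3 (rotate(+1)): offset=6, physical=[A,B,C,l,E,F,G,H], logical=[G,H,A,B,C,l,E,F]
After op 4 (swap(1, 7)): offset=6, physical=[A,B,C,l,E,H,G,F], logical=[G,F,A,B,C,l,E,H]
After op 5 (rotate(-2)): offset=4, physical=[A,B,C,l,E,H,G,F], logical=[E,H,G,F,A,B,C,l]
After op 6 (rotate(-2)): offset=2, physical=[A,B,C,l,E,H,G,F], logical=[C,l,E,H,G,F,A,B]
After op 7 (replace(5, 'c')): offset=2, physical=[A,B,C,l,E,H,G,c], logical=[C,l,E,H,G,c,A,B]
After op 8 (rotate(-3)): offset=7, physical=[A,B,C,l,E,H,G,c], logical=[c,A,B,C,l,E,H,G]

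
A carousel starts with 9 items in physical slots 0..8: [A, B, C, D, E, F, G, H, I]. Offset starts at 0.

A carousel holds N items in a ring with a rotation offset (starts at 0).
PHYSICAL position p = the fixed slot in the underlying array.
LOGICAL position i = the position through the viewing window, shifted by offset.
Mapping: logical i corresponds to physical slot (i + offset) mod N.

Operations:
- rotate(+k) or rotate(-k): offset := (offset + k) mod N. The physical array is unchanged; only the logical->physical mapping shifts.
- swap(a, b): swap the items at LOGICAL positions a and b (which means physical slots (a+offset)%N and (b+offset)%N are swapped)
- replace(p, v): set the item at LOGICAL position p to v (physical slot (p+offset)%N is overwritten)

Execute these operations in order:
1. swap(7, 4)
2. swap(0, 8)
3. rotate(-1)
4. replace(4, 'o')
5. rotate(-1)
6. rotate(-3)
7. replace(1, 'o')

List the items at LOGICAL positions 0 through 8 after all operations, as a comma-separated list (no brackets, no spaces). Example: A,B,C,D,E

Answer: H,o,G,E,A,I,B,C,o

Derivation:
After op 1 (swap(7, 4)): offset=0, physical=[A,B,C,D,H,F,G,E,I], logical=[A,B,C,D,H,F,G,E,I]
After op 2 (swap(0, 8)): offset=0, physical=[I,B,C,D,H,F,G,E,A], logical=[I,B,C,D,H,F,G,E,A]
After op 3 (rotate(-1)): offset=8, physical=[I,B,C,D,H,F,G,E,A], logical=[A,I,B,C,D,H,F,G,E]
After op 4 (replace(4, 'o')): offset=8, physical=[I,B,C,o,H,F,G,E,A], logical=[A,I,B,C,o,H,F,G,E]
After op 5 (rotate(-1)): offset=7, physical=[I,B,C,o,H,F,G,E,A], logical=[E,A,I,B,C,o,H,F,G]
After op 6 (rotate(-3)): offset=4, physical=[I,B,C,o,H,F,G,E,A], logical=[H,F,G,E,A,I,B,C,o]
After op 7 (replace(1, 'o')): offset=4, physical=[I,B,C,o,H,o,G,E,A], logical=[H,o,G,E,A,I,B,C,o]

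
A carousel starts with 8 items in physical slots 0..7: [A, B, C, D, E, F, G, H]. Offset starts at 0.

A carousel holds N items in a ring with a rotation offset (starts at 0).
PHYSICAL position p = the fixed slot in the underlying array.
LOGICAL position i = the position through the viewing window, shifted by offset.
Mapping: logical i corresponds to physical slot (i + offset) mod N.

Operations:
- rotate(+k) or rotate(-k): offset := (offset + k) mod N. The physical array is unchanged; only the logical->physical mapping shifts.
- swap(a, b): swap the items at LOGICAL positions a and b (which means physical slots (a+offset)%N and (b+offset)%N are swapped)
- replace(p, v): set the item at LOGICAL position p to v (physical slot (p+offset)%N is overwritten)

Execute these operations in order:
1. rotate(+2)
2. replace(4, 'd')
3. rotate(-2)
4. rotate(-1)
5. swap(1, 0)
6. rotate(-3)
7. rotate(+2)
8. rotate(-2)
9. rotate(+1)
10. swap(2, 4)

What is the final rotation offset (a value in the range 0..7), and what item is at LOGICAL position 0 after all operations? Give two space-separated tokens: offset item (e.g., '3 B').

After op 1 (rotate(+2)): offset=2, physical=[A,B,C,D,E,F,G,H], logical=[C,D,E,F,G,H,A,B]
After op 2 (replace(4, 'd')): offset=2, physical=[A,B,C,D,E,F,d,H], logical=[C,D,E,F,d,H,A,B]
After op 3 (rotate(-2)): offset=0, physical=[A,B,C,D,E,F,d,H], logical=[A,B,C,D,E,F,d,H]
After op 4 (rotate(-1)): offset=7, physical=[A,B,C,D,E,F,d,H], logical=[H,A,B,C,D,E,F,d]
After op 5 (swap(1, 0)): offset=7, physical=[H,B,C,D,E,F,d,A], logical=[A,H,B,C,D,E,F,d]
After op 6 (rotate(-3)): offset=4, physical=[H,B,C,D,E,F,d,A], logical=[E,F,d,A,H,B,C,D]
After op 7 (rotate(+2)): offset=6, physical=[H,B,C,D,E,F,d,A], logical=[d,A,H,B,C,D,E,F]
After op 8 (rotate(-2)): offset=4, physical=[H,B,C,D,E,F,d,A], logical=[E,F,d,A,H,B,C,D]
After op 9 (rotate(+1)): offset=5, physical=[H,B,C,D,E,F,d,A], logical=[F,d,A,H,B,C,D,E]
After op 10 (swap(2, 4)): offset=5, physical=[H,A,C,D,E,F,d,B], logical=[F,d,B,H,A,C,D,E]

Answer: 5 F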